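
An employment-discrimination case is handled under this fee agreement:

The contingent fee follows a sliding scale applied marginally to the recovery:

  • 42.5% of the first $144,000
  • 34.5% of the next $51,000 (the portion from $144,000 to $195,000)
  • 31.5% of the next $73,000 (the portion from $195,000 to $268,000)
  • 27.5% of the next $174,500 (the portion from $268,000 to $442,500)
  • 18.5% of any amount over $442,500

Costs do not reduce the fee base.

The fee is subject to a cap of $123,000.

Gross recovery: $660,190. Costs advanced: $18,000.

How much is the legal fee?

$123,000.00

Fee base is the gross recovery, $660,190; costs are reimbursed separately.
First $144,000 at 42.5% = $61,200.00
Next $51,000 at 34.5% = $17,595.00
Next $73,000 at 31.5% = $22,995.00
Next $174,500 at 27.5% = $47,987.50
Remaining $217,690 at 18.5% = $40,272.65
Fee: $61,200.00 + $17,595.00 + $22,995.00 + $47,987.50 + $40,272.65 = $190,050.15
$190,050.15 exceeds the $123,000 cap, so the fee is capped at $123,000.00.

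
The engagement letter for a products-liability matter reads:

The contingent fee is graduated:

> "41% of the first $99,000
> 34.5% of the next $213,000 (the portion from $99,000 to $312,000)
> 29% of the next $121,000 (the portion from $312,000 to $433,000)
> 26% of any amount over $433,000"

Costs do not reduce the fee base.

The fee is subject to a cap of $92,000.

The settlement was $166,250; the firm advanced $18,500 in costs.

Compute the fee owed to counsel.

Fee base is the gross recovery, $166,250; costs are reimbursed separately.
First $99,000 at 41% = $40,590.00
Remaining $67,250 at 34.5% = $23,201.25
Fee: $40,590.00 + $23,201.25 = $63,791.25
$63,791.25 is under the $92,000 cap.

$63,791.25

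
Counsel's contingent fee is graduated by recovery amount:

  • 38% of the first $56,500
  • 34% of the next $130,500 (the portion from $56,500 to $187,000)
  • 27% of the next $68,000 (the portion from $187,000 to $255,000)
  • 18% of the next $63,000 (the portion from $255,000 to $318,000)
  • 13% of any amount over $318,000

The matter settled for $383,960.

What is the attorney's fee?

First $56,500 at 38% = $21,470.00
Next $130,500 at 34% = $44,370.00
Next $68,000 at 27% = $18,360.00
Next $63,000 at 18% = $11,340.00
Remaining $65,960 at 13% = $8,574.80
Fee: $21,470.00 + $44,370.00 + $18,360.00 + $11,340.00 + $8,574.80 = $104,114.80

$104,114.80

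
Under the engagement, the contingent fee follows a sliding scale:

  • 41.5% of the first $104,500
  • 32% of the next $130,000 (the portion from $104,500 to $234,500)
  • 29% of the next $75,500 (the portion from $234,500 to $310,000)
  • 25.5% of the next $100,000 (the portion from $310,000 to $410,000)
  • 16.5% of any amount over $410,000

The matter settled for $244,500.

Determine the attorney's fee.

First $104,500 at 41.5% = $43,367.50
Next $130,000 at 32% = $41,600.00
Remaining $10,000 at 29% = $2,900.00
Fee: $43,367.50 + $41,600.00 + $2,900.00 = $87,867.50

$87,867.50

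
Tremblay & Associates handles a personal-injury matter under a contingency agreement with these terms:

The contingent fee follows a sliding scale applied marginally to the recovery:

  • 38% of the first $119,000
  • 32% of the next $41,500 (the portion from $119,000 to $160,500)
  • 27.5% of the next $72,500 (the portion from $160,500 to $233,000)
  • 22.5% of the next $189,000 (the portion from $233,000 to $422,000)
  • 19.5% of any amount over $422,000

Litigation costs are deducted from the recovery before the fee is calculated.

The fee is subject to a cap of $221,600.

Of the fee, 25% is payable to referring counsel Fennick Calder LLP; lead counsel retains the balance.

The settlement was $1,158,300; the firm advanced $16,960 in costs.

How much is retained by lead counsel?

$166,200.00

Fee base (net of costs): $1,158,300 − $16,960 = $1,141,340
First $119,000 at 38% = $45,220.00
Next $41,500 at 32% = $13,280.00
Next $72,500 at 27.5% = $19,937.50
Next $189,000 at 22.5% = $42,525.00
Remaining $719,340 at 19.5% = $140,271.30
Fee: $45,220.00 + $13,280.00 + $19,937.50 + $42,525.00 + $140,271.30 = $261,233.80
$261,233.80 exceeds the $221,600 cap, so the fee is capped at $221,600.00.
Referral share: 25% of $221,600.00 = $55,400.00; lead counsel retains $221,600.00 − $55,400.00 = $166,200.00.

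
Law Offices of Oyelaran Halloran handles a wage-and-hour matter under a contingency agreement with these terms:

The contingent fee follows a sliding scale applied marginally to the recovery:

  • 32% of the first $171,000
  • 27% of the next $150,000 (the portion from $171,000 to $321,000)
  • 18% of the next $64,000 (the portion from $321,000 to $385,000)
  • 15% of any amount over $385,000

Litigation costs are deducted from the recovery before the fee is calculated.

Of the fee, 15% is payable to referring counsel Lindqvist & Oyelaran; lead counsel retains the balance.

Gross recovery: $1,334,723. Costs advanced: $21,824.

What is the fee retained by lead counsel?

Fee base (net of costs): $1,334,723 − $21,824 = $1,312,899
First $171,000 at 32% = $54,720.00
Next $150,000 at 27% = $40,500.00
Next $64,000 at 18% = $11,520.00
Remaining $927,899 at 15% = $139,184.85
Fee: $54,720.00 + $40,500.00 + $11,520.00 + $139,184.85 = $245,924.85
Referral share: 15% of $245,924.85 = $36,888.73; lead counsel retains $245,924.85 − $36,888.73 = $209,036.12.

$209,036.12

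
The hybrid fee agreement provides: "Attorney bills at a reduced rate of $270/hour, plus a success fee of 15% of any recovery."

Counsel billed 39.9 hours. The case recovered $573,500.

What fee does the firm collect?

$96,798.00

Hourly: 39.9 × $270 = $10,773.00
Success fee: 15% of $573,500 = $86,025.00
Total: $10,773.00 + $86,025.00 = $96,798.00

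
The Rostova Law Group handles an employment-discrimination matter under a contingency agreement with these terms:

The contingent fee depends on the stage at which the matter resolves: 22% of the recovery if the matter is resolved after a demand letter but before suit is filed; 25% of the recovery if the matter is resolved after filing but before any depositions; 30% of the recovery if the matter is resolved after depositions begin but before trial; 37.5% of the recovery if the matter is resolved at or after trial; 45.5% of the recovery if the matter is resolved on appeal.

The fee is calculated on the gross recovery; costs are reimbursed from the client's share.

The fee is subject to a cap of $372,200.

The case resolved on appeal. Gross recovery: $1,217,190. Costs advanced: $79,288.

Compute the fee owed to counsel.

Fee base is the gross recovery, $1,217,190; costs are reimbursed separately.
The matter resolved on appeal, so the 45.5% rate applies.
$1,217,190 × 45.5% = $553,821.45
$553,821.45 exceeds the $372,200 cap, so the fee is capped at $372,200.00.

$372,200.00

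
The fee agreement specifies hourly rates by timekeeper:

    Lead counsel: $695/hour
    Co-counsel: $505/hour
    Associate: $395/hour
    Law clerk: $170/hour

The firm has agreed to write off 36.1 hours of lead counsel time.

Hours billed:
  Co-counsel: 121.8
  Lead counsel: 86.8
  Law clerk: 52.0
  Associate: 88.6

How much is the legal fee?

$140,582.50

Lead counsel: 86.8 × $695 = $60,326.00
Co-counsel: 121.8 × $505 = $61,509.00
Associate: 88.6 × $395 = $34,997.00
Law clerk: 52.0 × $170 = $8,840.00
Subtotal: $165,672.00
Write-off: 36.1 × $695 = $25,089.50
Total: $165,672.00 − $25,089.50 = $140,582.50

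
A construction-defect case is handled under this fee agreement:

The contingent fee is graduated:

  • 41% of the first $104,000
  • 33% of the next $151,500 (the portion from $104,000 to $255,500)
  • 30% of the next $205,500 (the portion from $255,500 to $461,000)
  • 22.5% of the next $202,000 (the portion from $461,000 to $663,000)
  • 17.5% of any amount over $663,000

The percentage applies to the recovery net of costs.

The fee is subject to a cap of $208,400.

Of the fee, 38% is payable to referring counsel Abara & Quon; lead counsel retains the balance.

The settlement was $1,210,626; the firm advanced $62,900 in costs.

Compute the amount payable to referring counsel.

Fee base (net of costs): $1,210,626 − $62,900 = $1,147,726
First $104,000 at 41% = $42,640.00
Next $151,500 at 33% = $49,995.00
Next $205,500 at 30% = $61,650.00
Next $202,000 at 22.5% = $45,450.00
Remaining $484,726 at 17.5% = $84,827.05
Fee: $42,640.00 + $49,995.00 + $61,650.00 + $45,450.00 + $84,827.05 = $284,562.05
$284,562.05 exceeds the $208,400 cap, so the fee is capped at $208,400.00.
Referral share: 38% of $208,400.00 = $79,192.00; lead counsel retains $208,400.00 − $79,192.00 = $129,208.00.

$79,192.00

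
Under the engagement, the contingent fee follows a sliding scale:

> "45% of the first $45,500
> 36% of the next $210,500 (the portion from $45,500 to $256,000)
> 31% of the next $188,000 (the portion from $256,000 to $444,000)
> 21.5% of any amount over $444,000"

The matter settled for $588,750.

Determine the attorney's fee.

$185,656.25

First $45,500 at 45% = $20,475.00
Next $210,500 at 36% = $75,780.00
Next $188,000 at 31% = $58,280.00
Remaining $144,750 at 21.5% = $31,121.25
Fee: $20,475.00 + $75,780.00 + $58,280.00 + $31,121.25 = $185,656.25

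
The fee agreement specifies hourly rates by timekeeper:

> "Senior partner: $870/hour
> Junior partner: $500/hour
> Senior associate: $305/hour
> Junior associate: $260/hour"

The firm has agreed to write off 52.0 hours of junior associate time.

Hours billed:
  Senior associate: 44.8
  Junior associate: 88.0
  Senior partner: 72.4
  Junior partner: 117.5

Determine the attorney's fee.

Senior partner: 72.4 × $870 = $62,988.00
Junior partner: 117.5 × $500 = $58,750.00
Senior associate: 44.8 × $305 = $13,664.00
Junior associate: 88.0 × $260 = $22,880.00
Subtotal: $158,282.00
Write-off: 52.0 × $260 = $13,520.00
Total: $158,282.00 − $13,520.00 = $144,762.00

$144,762.00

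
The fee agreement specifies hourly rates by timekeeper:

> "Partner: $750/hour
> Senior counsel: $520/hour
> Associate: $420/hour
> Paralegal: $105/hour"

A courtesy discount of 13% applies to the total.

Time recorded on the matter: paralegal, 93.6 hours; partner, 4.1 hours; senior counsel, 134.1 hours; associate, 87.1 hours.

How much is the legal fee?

$103,718.79

Partner: 4.1 × $750 = $3,075.00
Senior counsel: 134.1 × $520 = $69,732.00
Associate: 87.1 × $420 = $36,582.00
Paralegal: 93.6 × $105 = $9,828.00
Subtotal: $119,217.00
Less 13% discount: −$15,498.21
Total: $119,217.00 − $15,498.21 = $103,718.79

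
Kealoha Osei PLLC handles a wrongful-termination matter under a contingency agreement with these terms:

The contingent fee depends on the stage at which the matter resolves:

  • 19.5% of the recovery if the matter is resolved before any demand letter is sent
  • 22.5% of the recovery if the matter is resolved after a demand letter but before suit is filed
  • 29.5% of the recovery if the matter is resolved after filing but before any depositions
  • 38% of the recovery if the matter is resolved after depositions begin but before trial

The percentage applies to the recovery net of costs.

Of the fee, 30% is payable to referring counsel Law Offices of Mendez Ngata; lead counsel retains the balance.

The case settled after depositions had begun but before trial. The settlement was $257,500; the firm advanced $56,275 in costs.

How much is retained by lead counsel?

$53,525.85

Fee base (net of costs): $257,500 − $56,275 = $201,225
The matter settled after depositions had begun but before trial, so the 38% rate applies.
$201,225 × 38% = $76,465.50
Referral share: 30% of $76,465.50 = $22,939.65; lead counsel retains $76,465.50 − $22,939.65 = $53,525.85.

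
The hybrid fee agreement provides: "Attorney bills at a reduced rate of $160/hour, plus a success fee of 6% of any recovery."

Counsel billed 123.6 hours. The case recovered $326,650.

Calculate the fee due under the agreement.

$39,375.00

Hourly: 123.6 × $160 = $19,776.00
Success fee: 6% of $326,650 = $19,599.00
Total: $19,776.00 + $19,599.00 = $39,375.00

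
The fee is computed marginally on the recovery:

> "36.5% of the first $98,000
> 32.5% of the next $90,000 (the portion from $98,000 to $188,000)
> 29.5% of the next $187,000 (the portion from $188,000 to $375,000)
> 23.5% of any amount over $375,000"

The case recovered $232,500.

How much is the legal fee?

$78,147.50

First $98,000 at 36.5% = $35,770.00
Next $90,000 at 32.5% = $29,250.00
Remaining $44,500 at 29.5% = $13,127.50
Fee: $35,770.00 + $29,250.00 + $13,127.50 = $78,147.50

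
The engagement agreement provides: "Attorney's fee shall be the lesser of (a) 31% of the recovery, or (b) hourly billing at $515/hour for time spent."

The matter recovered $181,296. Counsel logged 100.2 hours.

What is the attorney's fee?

(a) 31% of $181,296 = $56,201.76
(b) 100.2 × $515 = $51,603.00
The lesser is (b): $51,603.00.

$51,603.00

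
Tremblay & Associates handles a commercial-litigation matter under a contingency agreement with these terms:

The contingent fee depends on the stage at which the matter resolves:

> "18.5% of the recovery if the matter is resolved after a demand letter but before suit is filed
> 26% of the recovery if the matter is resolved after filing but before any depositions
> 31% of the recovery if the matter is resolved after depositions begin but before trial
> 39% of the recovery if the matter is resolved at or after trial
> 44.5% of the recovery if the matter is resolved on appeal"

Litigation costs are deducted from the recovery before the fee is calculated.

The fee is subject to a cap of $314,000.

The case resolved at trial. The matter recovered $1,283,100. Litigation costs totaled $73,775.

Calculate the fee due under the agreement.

$314,000.00

Fee base (net of costs): $1,283,100 − $73,775 = $1,209,325
The matter resolved at trial, so the 39% rate applies.
$1,209,325 × 39% = $471,636.75
$471,636.75 exceeds the $314,000 cap, so the fee is capped at $314,000.00.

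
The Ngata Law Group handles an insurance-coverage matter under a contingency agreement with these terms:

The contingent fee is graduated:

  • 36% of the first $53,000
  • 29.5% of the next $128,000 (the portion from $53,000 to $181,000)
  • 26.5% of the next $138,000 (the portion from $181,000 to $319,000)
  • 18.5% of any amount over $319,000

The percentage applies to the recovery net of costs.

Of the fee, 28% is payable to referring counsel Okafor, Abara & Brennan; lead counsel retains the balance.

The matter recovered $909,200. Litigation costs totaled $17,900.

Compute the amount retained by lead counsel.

Fee base (net of costs): $909,200 − $17,900 = $891,300
First $53,000 at 36% = $19,080.00
Next $128,000 at 29.5% = $37,760.00
Next $138,000 at 26.5% = $36,570.00
Remaining $572,300 at 18.5% = $105,875.50
Fee: $19,080.00 + $37,760.00 + $36,570.00 + $105,875.50 = $199,285.50
Referral share: 28% of $199,285.50 = $55,799.94; lead counsel retains $199,285.50 − $55,799.94 = $143,485.56.

$143,485.56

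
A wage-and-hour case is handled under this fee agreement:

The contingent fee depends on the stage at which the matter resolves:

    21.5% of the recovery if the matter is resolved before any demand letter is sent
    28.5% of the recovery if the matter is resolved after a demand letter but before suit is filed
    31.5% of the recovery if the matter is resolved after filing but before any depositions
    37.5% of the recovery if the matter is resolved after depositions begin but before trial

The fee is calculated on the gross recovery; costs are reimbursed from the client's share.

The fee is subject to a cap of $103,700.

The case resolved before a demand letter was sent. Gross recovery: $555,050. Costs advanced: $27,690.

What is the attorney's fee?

Fee base is the gross recovery, $555,050; costs are reimbursed separately.
The matter resolved before a demand letter was sent, so the 21.5% rate applies.
$555,050 × 21.5% = $119,335.75
$119,335.75 exceeds the $103,700 cap, so the fee is capped at $103,700.00.

$103,700.00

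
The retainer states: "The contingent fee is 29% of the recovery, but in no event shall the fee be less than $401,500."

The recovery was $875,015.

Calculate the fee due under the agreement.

$401,500.00

29% of $875,015 = $253,754.35
That is below the $401,500 minimum, so the minimum applies.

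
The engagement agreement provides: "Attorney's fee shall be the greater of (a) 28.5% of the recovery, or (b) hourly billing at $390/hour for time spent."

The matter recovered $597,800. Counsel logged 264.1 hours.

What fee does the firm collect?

(a) 28.5% of $597,800 = $170,373.00
(b) 264.1 × $390 = $102,999.00
The greater is (a): $170,373.00.

$170,373.00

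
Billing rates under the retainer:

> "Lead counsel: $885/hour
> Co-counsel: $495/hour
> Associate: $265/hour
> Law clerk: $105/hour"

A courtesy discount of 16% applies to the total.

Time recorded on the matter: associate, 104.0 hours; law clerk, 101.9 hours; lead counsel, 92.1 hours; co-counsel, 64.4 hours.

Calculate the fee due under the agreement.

Lead counsel: 92.1 × $885 = $81,508.50
Co-counsel: 64.4 × $495 = $31,878.00
Associate: 104.0 × $265 = $27,560.00
Law clerk: 101.9 × $105 = $10,699.50
Subtotal: $151,646.00
Less 16% discount: −$24,263.36
Total: $151,646.00 − $24,263.36 = $127,382.64

$127,382.64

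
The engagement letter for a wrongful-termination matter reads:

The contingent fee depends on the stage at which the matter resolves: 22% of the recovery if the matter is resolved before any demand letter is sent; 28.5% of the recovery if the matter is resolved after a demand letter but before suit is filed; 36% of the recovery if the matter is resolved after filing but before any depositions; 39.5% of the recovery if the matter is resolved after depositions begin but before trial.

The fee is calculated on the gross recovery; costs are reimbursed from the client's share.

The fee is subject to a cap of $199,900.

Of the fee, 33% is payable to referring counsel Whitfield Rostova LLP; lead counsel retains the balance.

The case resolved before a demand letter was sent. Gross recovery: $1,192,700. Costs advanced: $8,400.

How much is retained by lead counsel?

Fee base is the gross recovery, $1,192,700; costs are reimbursed separately.
The matter resolved before a demand letter was sent, so the 22% rate applies.
$1,192,700 × 22% = $262,394.00
$262,394.00 exceeds the $199,900 cap, so the fee is capped at $199,900.00.
Referral share: 33% of $199,900.00 = $65,967.00; lead counsel retains $199,900.00 − $65,967.00 = $133,933.00.

$133,933.00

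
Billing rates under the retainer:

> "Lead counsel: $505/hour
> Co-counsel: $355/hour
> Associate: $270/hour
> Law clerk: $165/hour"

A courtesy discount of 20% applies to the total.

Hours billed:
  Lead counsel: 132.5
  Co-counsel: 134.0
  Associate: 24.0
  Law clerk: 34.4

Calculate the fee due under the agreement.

Lead counsel: 132.5 × $505 = $66,912.50
Co-counsel: 134.0 × $355 = $47,570.00
Associate: 24.0 × $270 = $6,480.00
Law clerk: 34.4 × $165 = $5,676.00
Subtotal: $126,638.50
Less 20% discount: −$25,327.70
Total: $126,638.50 − $25,327.70 = $101,310.80

$101,310.80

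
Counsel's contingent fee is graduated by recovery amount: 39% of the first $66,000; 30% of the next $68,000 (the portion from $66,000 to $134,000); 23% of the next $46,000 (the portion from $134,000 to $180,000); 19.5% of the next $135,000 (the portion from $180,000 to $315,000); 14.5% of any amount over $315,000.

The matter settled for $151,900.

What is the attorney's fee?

$50,257.00

First $66,000 at 39% = $25,740.00
Next $68,000 at 30% = $20,400.00
Remaining $17,900 at 23% = $4,117.00
Fee: $25,740.00 + $20,400.00 + $4,117.00 = $50,257.00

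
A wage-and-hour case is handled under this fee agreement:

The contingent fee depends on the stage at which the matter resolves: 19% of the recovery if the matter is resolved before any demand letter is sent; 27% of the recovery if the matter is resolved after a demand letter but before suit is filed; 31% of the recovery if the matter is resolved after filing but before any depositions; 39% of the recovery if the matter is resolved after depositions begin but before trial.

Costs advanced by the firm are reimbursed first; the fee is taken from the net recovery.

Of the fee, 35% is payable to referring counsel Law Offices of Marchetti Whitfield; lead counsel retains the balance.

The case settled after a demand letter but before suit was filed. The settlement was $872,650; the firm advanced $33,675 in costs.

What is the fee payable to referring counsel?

Fee base (net of costs): $872,650 − $33,675 = $838,975
The matter settled after a demand letter but before suit was filed, so the 27% rate applies.
$838,975 × 27% = $226,523.25
Referral share: 35% of $226,523.25 = $79,283.14; lead counsel retains $226,523.25 − $79,283.14 = $147,240.11.

$79,283.14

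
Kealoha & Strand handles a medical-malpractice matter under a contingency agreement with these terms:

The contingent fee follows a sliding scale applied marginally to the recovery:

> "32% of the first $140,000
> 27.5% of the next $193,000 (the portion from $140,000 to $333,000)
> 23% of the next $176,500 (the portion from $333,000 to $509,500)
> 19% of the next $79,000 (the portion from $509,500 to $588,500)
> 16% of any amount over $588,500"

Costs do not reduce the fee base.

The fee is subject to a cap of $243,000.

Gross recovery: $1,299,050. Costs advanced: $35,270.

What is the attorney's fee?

$243,000.00

Fee base is the gross recovery, $1,299,050; costs are reimbursed separately.
First $140,000 at 32% = $44,800.00
Next $193,000 at 27.5% = $53,075.00
Next $176,500 at 23% = $40,595.00
Next $79,000 at 19% = $15,010.00
Remaining $710,550 at 16% = $113,688.00
Fee: $44,800.00 + $53,075.00 + $40,595.00 + $15,010.00 + $113,688.00 = $267,168.00
$267,168.00 exceeds the $243,000 cap, so the fee is capped at $243,000.00.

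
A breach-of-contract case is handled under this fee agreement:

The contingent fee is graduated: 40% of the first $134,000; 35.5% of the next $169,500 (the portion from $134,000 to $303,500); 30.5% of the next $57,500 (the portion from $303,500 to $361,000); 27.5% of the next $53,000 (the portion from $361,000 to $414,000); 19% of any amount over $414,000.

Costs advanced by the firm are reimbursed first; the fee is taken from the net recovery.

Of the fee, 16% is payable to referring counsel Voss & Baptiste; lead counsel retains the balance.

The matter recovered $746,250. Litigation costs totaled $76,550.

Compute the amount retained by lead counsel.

Fee base (net of costs): $746,250 − $76,550 = $669,700
First $134,000 at 40% = $53,600.00
Next $169,500 at 35.5% = $60,172.50
Next $57,500 at 30.5% = $17,537.50
Next $53,000 at 27.5% = $14,575.00
Remaining $255,700 at 19% = $48,583.00
Fee: $53,600.00 + $60,172.50 + $17,537.50 + $14,575.00 + $48,583.00 = $194,468.00
Referral share: 16% of $194,468.00 = $31,114.88; lead counsel retains $194,468.00 − $31,114.88 = $163,353.12.

$163,353.12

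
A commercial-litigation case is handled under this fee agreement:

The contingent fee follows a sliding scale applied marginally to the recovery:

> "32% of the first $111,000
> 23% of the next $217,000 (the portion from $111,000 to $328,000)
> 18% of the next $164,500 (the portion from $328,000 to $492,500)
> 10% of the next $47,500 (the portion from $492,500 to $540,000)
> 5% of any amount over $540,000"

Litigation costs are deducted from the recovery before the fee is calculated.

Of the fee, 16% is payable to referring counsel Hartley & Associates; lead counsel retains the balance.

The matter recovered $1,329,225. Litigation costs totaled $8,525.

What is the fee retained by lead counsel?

Fee base (net of costs): $1,329,225 − $8,525 = $1,320,700
First $111,000 at 32% = $35,520.00
Next $217,000 at 23% = $49,910.00
Next $164,500 at 18% = $29,610.00
Next $47,500 at 10% = $4,750.00
Remaining $780,700 at 5% = $39,035.00
Fee: $35,520.00 + $49,910.00 + $29,610.00 + $4,750.00 + $39,035.00 = $158,825.00
Referral share: 16% of $158,825.00 = $25,412.00; lead counsel retains $158,825.00 − $25,412.00 = $133,413.00.

$133,413.00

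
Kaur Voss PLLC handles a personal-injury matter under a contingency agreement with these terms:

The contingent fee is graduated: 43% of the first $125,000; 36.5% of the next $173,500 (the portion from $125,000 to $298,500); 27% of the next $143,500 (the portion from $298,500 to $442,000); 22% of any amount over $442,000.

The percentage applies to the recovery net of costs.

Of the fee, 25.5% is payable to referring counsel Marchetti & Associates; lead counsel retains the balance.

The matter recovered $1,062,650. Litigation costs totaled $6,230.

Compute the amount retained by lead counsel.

Fee base (net of costs): $1,062,650 − $6,230 = $1,056,420
First $125,000 at 43% = $53,750.00
Next $173,500 at 36.5% = $63,327.50
Next $143,500 at 27% = $38,745.00
Remaining $614,420 at 22% = $135,172.40
Fee: $53,750.00 + $63,327.50 + $38,745.00 + $135,172.40 = $290,994.90
Referral share: 25.5% of $290,994.90 = $74,203.70; lead counsel retains $290,994.90 − $74,203.70 = $216,791.20.

$216,791.20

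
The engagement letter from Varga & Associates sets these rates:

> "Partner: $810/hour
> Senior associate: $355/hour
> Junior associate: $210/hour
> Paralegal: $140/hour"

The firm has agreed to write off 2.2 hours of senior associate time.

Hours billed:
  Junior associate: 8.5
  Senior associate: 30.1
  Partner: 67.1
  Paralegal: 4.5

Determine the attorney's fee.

$66,670.50

Partner: 67.1 × $810 = $54,351.00
Senior associate: 30.1 × $355 = $10,685.50
Junior associate: 8.5 × $210 = $1,785.00
Paralegal: 4.5 × $140 = $630.00
Subtotal: $67,451.50
Write-off: 2.2 × $355 = $781.00
Total: $67,451.50 − $781.00 = $66,670.50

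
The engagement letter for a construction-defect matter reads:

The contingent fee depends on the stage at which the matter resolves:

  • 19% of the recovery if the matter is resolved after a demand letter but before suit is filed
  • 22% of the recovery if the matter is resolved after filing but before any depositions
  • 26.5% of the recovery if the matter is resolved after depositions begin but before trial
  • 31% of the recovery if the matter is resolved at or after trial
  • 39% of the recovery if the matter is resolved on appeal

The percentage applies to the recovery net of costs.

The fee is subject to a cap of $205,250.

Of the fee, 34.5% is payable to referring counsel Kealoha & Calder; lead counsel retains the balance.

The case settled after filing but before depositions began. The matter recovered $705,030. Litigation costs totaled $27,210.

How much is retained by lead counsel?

$97,673.86

Fee base (net of costs): $705,030 − $27,210 = $677,820
The matter settled after filing but before depositions began, so the 22% rate applies.
$677,820 × 22% = $149,120.40
$149,120.40 is under the $205,250 cap.
Referral share: 34.5% of $149,120.40 = $51,446.54; lead counsel retains $149,120.40 − $51,446.54 = $97,673.86.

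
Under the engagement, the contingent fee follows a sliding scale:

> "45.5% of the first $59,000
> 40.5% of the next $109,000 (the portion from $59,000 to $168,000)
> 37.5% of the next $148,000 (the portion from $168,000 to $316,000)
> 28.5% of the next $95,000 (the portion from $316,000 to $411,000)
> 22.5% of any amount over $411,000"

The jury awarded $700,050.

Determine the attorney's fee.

$218,601.25

First $59,000 at 45.5% = $26,845.00
Next $109,000 at 40.5% = $44,145.00
Next $148,000 at 37.5% = $55,500.00
Next $95,000 at 28.5% = $27,075.00
Remaining $289,050 at 22.5% = $65,036.25
Fee: $26,845.00 + $44,145.00 + $55,500.00 + $27,075.00 + $65,036.25 = $218,601.25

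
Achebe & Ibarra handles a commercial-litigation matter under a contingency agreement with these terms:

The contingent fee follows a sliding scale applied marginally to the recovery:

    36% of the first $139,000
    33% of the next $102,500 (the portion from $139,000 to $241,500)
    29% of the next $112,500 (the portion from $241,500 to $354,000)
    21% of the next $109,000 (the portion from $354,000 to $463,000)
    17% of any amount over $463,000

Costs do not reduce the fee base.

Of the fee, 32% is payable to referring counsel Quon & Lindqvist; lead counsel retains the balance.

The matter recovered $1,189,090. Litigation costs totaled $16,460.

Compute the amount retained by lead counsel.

Fee base is the gross recovery, $1,189,090; costs are reimbursed separately.
First $139,000 at 36% = $50,040.00
Next $102,500 at 33% = $33,825.00
Next $112,500 at 29% = $32,625.00
Next $109,000 at 21% = $22,890.00
Remaining $726,090 at 17% = $123,435.30
Fee: $50,040.00 + $33,825.00 + $32,625.00 + $22,890.00 + $123,435.30 = $262,815.30
Referral share: 32% of $262,815.30 = $84,100.90; lead counsel retains $262,815.30 − $84,100.90 = $178,714.40.

$178,714.40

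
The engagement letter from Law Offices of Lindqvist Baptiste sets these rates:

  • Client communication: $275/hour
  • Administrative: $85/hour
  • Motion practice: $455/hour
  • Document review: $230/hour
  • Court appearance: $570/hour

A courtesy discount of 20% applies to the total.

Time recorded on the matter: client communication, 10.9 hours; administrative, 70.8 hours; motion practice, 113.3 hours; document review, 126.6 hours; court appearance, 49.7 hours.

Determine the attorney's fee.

$94,411.20

Client communication: 10.9 × $275 = $2,997.50
Administrative: 70.8 × $85 = $6,018.00
Motion practice: 113.3 × $455 = $51,551.50
Document review: 126.6 × $230 = $29,118.00
Court appearance: 49.7 × $570 = $28,329.00
Subtotal: $118,014.00
Less 20% discount: −$23,602.80
Total: $118,014.00 − $23,602.80 = $94,411.20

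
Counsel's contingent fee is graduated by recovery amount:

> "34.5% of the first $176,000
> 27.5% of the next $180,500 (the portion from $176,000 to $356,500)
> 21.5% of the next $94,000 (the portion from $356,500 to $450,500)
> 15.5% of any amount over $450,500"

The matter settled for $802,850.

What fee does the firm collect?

$185,181.75

First $176,000 at 34.5% = $60,720.00
Next $180,500 at 27.5% = $49,637.50
Next $94,000 at 21.5% = $20,210.00
Remaining $352,350 at 15.5% = $54,614.25
Fee: $60,720.00 + $49,637.50 + $20,210.00 + $54,614.25 = $185,181.75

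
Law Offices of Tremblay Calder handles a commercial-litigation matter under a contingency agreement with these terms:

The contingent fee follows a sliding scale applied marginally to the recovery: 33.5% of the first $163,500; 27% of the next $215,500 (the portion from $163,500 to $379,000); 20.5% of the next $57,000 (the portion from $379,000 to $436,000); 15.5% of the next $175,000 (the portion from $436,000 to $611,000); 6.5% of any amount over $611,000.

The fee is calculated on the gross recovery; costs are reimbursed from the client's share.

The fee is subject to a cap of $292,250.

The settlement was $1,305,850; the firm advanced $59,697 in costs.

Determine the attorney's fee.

Fee base is the gross recovery, $1,305,850; costs are reimbursed separately.
First $163,500 at 33.5% = $54,772.50
Next $215,500 at 27% = $58,185.00
Next $57,000 at 20.5% = $11,685.00
Next $175,000 at 15.5% = $27,125.00
Remaining $694,850 at 6.5% = $45,165.25
Fee: $54,772.50 + $58,185.00 + $11,685.00 + $27,125.00 + $45,165.25 = $196,932.75
$196,932.75 is under the $292,250 cap.

$196,932.75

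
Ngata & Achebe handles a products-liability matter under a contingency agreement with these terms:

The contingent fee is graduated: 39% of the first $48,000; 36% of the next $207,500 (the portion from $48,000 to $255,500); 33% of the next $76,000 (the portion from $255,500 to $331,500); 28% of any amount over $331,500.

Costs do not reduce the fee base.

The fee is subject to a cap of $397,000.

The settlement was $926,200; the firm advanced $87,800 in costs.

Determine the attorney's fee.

$285,016.00

Fee base is the gross recovery, $926,200; costs are reimbursed separately.
First $48,000 at 39% = $18,720.00
Next $207,500 at 36% = $74,700.00
Next $76,000 at 33% = $25,080.00
Remaining $594,700 at 28% = $166,516.00
Fee: $18,720.00 + $74,700.00 + $25,080.00 + $166,516.00 = $285,016.00
$285,016.00 is under the $397,000 cap.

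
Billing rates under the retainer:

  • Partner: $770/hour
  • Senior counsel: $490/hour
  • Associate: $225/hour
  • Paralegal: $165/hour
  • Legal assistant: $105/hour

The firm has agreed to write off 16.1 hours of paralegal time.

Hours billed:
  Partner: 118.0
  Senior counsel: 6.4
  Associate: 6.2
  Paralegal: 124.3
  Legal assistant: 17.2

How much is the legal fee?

$115,050.00

Partner: 118.0 × $770 = $90,860.00
Senior counsel: 6.4 × $490 = $3,136.00
Associate: 6.2 × $225 = $1,395.00
Paralegal: 124.3 × $165 = $20,509.50
Legal assistant: 17.2 × $105 = $1,806.00
Subtotal: $117,706.50
Write-off: 16.1 × $165 = $2,656.50
Total: $117,706.50 − $2,656.50 = $115,050.00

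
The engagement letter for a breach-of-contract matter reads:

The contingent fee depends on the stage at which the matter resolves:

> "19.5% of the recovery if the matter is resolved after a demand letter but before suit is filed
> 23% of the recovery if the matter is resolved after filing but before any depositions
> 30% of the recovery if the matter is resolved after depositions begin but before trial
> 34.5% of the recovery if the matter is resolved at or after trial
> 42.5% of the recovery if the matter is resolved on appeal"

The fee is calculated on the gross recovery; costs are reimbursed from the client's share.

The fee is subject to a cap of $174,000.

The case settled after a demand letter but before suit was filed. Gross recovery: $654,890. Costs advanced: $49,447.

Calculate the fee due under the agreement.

$127,703.55

Fee base is the gross recovery, $654,890; costs are reimbursed separately.
The matter settled after a demand letter but before suit was filed, so the 19.5% rate applies.
$654,890 × 19.5% = $127,703.55
$127,703.55 is under the $174,000 cap.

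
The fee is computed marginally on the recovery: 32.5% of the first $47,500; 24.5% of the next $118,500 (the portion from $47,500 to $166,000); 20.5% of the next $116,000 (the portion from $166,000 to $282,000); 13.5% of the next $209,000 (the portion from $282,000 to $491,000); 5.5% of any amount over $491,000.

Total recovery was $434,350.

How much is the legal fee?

First $47,500 at 32.5% = $15,437.50
Next $118,500 at 24.5% = $29,032.50
Next $116,000 at 20.5% = $23,780.00
Remaining $152,350 at 13.5% = $20,567.25
Fee: $15,437.50 + $29,032.50 + $23,780.00 + $20,567.25 = $88,817.25

$88,817.25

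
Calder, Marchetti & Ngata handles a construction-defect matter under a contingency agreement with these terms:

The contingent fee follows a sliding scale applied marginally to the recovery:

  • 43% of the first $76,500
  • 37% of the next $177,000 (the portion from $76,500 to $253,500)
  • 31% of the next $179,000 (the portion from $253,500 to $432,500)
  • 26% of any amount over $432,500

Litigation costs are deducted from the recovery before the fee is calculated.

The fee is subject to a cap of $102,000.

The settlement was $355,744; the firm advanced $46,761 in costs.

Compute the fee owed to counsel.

$102,000.00

Fee base (net of costs): $355,744 − $46,761 = $308,983
First $76,500 at 43% = $32,895.00
Next $177,000 at 37% = $65,490.00
Remaining $55,483 at 31% = $17,199.73
Fee: $32,895.00 + $65,490.00 + $17,199.73 = $115,584.73
$115,584.73 exceeds the $102,000 cap, so the fee is capped at $102,000.00.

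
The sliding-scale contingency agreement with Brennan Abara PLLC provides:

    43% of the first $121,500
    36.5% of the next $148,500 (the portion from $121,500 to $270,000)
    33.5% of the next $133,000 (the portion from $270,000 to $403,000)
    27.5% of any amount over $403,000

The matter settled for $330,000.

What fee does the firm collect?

First $121,500 at 43% = $52,245.00
Next $148,500 at 36.5% = $54,202.50
Remaining $60,000 at 33.5% = $20,100.00
Fee: $52,245.00 + $54,202.50 + $20,100.00 = $126,547.50

$126,547.50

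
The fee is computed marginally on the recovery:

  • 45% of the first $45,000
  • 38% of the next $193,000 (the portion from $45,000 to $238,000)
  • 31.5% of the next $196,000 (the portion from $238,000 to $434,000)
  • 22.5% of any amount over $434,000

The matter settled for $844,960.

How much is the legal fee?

$247,796.00

First $45,000 at 45% = $20,250.00
Next $193,000 at 38% = $73,340.00
Next $196,000 at 31.5% = $61,740.00
Remaining $410,960 at 22.5% = $92,466.00
Fee: $20,250.00 + $73,340.00 + $61,740.00 + $92,466.00 = $247,796.00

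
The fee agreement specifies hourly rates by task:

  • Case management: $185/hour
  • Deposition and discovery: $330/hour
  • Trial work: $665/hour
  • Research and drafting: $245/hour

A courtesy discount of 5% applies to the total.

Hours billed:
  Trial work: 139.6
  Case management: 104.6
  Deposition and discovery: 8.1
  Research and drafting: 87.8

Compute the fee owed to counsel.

Case management: 104.6 × $185 = $19,351.00
Deposition and discovery: 8.1 × $330 = $2,673.00
Trial work: 139.6 × $665 = $92,834.00
Research and drafting: 87.8 × $245 = $21,511.00
Subtotal: $136,369.00
Less 5% discount: −$6,818.45
Total: $136,369.00 − $6,818.45 = $129,550.55

$129,550.55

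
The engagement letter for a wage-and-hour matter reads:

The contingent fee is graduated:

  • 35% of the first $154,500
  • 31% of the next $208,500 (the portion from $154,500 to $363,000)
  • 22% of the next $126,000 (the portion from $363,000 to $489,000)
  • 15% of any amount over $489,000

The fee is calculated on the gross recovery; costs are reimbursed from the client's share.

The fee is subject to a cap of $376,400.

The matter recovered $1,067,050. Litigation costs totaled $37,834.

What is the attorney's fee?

Fee base is the gross recovery, $1,067,050; costs are reimbursed separately.
First $154,500 at 35% = $54,075.00
Next $208,500 at 31% = $64,635.00
Next $126,000 at 22% = $27,720.00
Remaining $578,050 at 15% = $86,707.50
Fee: $54,075.00 + $64,635.00 + $27,720.00 + $86,707.50 = $233,137.50
$233,137.50 is under the $376,400 cap.

$233,137.50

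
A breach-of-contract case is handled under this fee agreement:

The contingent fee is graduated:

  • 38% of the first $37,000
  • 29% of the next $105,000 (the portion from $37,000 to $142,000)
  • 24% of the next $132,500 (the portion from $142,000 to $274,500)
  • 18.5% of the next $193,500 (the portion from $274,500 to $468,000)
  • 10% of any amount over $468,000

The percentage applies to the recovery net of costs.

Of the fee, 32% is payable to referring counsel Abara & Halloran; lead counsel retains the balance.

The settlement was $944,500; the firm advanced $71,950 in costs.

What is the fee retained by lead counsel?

$103,742.50

Fee base (net of costs): $944,500 − $71,950 = $872,550
First $37,000 at 38% = $14,060.00
Next $105,000 at 29% = $30,450.00
Next $132,500 at 24% = $31,800.00
Next $193,500 at 18.5% = $35,797.50
Remaining $404,550 at 10% = $40,455.00
Fee: $14,060.00 + $30,450.00 + $31,800.00 + $35,797.50 + $40,455.00 = $152,562.50
Referral share: 32% of $152,562.50 = $48,820.00; lead counsel retains $152,562.50 − $48,820.00 = $103,742.50.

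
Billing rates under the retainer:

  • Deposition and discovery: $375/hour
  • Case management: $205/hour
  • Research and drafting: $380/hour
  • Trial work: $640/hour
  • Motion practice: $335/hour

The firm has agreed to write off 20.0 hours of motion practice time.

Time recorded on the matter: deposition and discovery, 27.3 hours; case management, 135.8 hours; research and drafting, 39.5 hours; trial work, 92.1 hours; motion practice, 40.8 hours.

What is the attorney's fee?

$118,998.50

Deposition and discovery: 27.3 × $375 = $10,237.50
Case management: 135.8 × $205 = $27,839.00
Research and drafting: 39.5 × $380 = $15,010.00
Trial work: 92.1 × $640 = $58,944.00
Motion practice: 40.8 × $335 = $13,668.00
Subtotal: $125,698.50
Write-off: 20.0 × $335 = $6,700.00
Total: $125,698.50 − $6,700.00 = $118,998.50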